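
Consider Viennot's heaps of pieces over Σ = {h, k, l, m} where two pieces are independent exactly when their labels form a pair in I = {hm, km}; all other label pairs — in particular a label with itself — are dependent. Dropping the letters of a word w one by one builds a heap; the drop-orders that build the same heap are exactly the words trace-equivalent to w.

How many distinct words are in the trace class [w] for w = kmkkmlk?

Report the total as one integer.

piece 0:k — minimal
piece 1:m — minimal
piece 2:k rests on {0:k}
piece 3:k rests on {2:k}
piece 4:m rests on {1:m}
piece 5:l rests on {3:k, 4:m}
piece 6:k rests on {5:l}
minimal pieces: {0:k, 1:m}
ways to finish when only these pieces remain (= sum over removing one remaining piece with nothing left below it):
  1 left: {6}→1
  2 left: {5,6}→1
  3 left: {3,5,6}→1  {4,5,6}→1
  4 left: {1,4,5,6}→1  {2,3,5,6}→1  {3,4,5,6}→2
  5 left: {0,2,3,5,6}→1  {1,3,4,5,6}→3  {2,3,4,5,6}→3
  placing 0:k first → 6 extensions
  placing 1:m first → 4 extensions
total linear extensions = 10

10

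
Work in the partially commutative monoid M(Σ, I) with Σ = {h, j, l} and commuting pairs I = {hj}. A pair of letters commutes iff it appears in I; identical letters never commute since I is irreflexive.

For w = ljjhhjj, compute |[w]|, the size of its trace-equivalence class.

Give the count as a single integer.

15

piece 0:l — minimal
piece 1:j rests on {0:l}
piece 2:j rests on {1:j}
piece 3:h rests on {0:l}
piece 4:h rests on {3:h}
piece 5:j rests on {2:j}
piece 6:j rests on {5:j}
minimal pieces: {0:l}
ways to finish when only these pieces remain (= sum over removing one remaining piece with nothing left below it):
  1 left: {4}→1  {6}→1
  2 left: {3,4}→1  {4,6}→2  {5,6}→1
  3 left: {2,5,6}→1  {3,4,6}→3  {4,5,6}→3
  4 left: {1,2,5,6}→1  {2,4,5,6}→4  {3,4,5,6}→6
  5 left: {1,2,4,5,6}→5  {2,3,4,5,6}→10
  placing 0:l first → 15 extensions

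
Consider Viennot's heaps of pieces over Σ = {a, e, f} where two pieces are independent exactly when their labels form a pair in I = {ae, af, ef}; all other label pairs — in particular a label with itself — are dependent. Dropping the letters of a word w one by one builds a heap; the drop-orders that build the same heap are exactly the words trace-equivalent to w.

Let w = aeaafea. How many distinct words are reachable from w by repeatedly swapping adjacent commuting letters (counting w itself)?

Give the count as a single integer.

105

#0=a has no predecessor
#1=e has no predecessor
#2=a depends on [0:a]
#3=a depends on [2:a]
#4=f has no predecessor
#5=e depends on [1:e]
#6=a depends on [3:a]
sources: [0:a, 1:e, 4:f]
N(rest) = Σ N(rest − s) over sources s of rest; N(one piece) = 1:
  size 1 → [4]=1  [5]=1  [6]=1
  size 2 → [1,5]=1  [3,6]=1  [4,5]=2  [4,6]=2  [5,6]=2
  size 3 → [1,4,5]=3  [1,5,6]=3  [2,3,6]=1  [3,4,6]=3  [3,5,6]=3  [4,5,6]=6
  size 4 → [0,2,3,6]=1  [1,3,5,6]=6  [1,4,5,6]=12  [2,3,4,6]=4  [2,3,5,6]=4  [3,4,5,6]=12
  size 5 → [0,2,3,4,6]=5  [0,2,3,5,6]=5  [1,2,3,5,6]=10  [1,3,4,5,6]=30  [2,3,4,5,6]=20
  first=0(a) contributes 60
  first=1(e) contributes 30
  first=4(f) contributes 15
|[w]| = 105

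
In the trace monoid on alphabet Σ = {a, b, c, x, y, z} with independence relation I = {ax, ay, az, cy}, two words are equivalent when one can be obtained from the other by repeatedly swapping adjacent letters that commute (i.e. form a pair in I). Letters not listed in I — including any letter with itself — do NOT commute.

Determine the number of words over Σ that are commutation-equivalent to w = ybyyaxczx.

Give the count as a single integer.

4

0(y) covers ∅
1(b) covers 0:y
2(y) covers 1:b
3(y) covers 2:y
4(a) covers 1:b
5(x) covers 3:y
6(c) covers 4:a, 5:x
7(z) covers 6:c
8(x) covers 7:z
floor of heap: 0:y
completions by unplaced set U, small U first (add the entries for U minus each lowest piece of U):
  |U|=1: {8}:1
  |U|=2: {7,8}:1
  |U|=3: {6,7,8}:1
  |U|=4: {4,6,7,8}:1  {5,6,7,8}:1
  |U|=5: {3,5,6,7,8}:1  {4,5,6,7,8}:2
  |U|=6: {2,3,5,6,7,8}:1  {3,4,5,6,7,8}:3
  |U|=7: {2,3,4,5,6,7,8}:4
  start at 0(y): 4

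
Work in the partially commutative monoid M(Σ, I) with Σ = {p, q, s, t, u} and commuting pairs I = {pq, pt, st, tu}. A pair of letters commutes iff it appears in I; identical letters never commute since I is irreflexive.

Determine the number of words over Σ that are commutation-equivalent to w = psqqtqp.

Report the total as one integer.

piece 0:p — minimal
piece 1:s rests on {0:p}
piece 2:q rests on {1:s}
piece 3:q rests on {2:q}
piece 4:t rests on {3:q}
piece 5:q rests on {4:t}
piece 6:p rests on {1:s}
minimal pieces: {0:p}
ways to finish when only these pieces remain (= sum over removing one remaining piece with nothing left below it):
  1 left: {5}→1  {6}→1
  2 left: {4,5}→1  {5,6}→2
  3 left: {3,4,5}→1  {4,5,6}→3
  4 left: {2,3,4,5}→1  {3,4,5,6}→4
  5 left: {2,3,4,5,6}→5
  placing 0:p first → 5 extensions

5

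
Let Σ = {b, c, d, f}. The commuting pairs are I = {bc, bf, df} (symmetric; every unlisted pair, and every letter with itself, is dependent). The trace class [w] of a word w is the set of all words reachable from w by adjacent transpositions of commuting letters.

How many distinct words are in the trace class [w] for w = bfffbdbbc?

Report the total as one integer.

drop 0:b onto floor
drop 1:f onto floor
drop 2:f onto {1:f}
drop 3:f onto {2:f}
drop 4:b onto {0:b}
drop 5:d onto {4:b}
drop 6:b onto {5:d}
drop 7:b onto {6:b}
drop 8:c onto {3:f, 5:d}
ground layer = {0:b, 1:f}
drop-orders for the pieces not yet dropped (sum over which currently-grounded one goes next):
  1 to go: {7} 1  {8} 1
  2 to go: {3,8} 1  {6,7} 1  {7,8} 2
  3 to go: {2,3,8} 1  {3,7,8} 3  {6,7,8} 3
  4 to go: {1,2,3,8} 1  {2,3,7,8} 4  {3,6,7,8} 6  {5,6,7,8} 3
  5 to go: {1,2,3,7,8} 5  {2,3,6,7,8} 10  {3,5,6,7,8} 9  {4,5,6,7,8} 3
  6 to go: {0,4,5,6,7,8} 3  {1,2,3,6,7,8} 15  {2,3,5,6,7,8} 19  {3,4,5,6,7,8} 12
  7 to go: {0,3,4,5,6,7,8} 15  {1,2,3,5,6,7,8} 34  {2,3,4,5,6,7,8} 31
  if 0:b drops first: 65 orders
  if 1:f drops first: 46 orders
heap linearizations: 111

111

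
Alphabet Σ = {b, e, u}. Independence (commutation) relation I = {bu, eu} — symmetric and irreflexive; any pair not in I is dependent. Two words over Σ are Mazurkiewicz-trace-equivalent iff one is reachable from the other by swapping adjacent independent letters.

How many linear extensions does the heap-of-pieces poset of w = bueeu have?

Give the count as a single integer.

piece 0:b — minimal
piece 1:u — minimal
piece 2:e rests on {0:b}
piece 3:e rests on {2:e}
piece 4:u rests on {1:u}
minimal pieces: {0:b, 1:u}
ways to finish when only these pieces remain (= sum over removing one remaining piece with nothing left below it):
  1 left: {3}→1  {4}→1
  2 left: {1,4}→1  {2,3}→1  {3,4}→2
  3 left: {0,2,3}→1  {1,3,4}→3  {2,3,4}→3
  placing 0:b first → 6 extensions
  placing 1:u first → 4 extensions
total linear extensions = 10

10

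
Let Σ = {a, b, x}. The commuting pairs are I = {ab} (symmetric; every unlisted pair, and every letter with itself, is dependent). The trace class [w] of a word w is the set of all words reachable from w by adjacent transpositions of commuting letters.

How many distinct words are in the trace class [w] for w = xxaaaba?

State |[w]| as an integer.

#0=x has no predecessor
#1=x depends on [0:x]
#2=a depends on [1:x]
#3=a depends on [2:a]
#4=a depends on [3:a]
#5=b depends on [1:x]
#6=a depends on [4:a]
sources: [0:x]
N(rest) = Σ N(rest − s) over sources s of rest; N(one piece) = 1:
  size 1 → [5]=1  [6]=1
  size 2 → [4,6]=1  [5,6]=2
  size 3 → [3,4,6]=1  [4,5,6]=3
  size 4 → [2,3,4,6]=1  [3,4,5,6]=4
  size 5 → [2,3,4,5,6]=5
  first=0(x) contributes 5

5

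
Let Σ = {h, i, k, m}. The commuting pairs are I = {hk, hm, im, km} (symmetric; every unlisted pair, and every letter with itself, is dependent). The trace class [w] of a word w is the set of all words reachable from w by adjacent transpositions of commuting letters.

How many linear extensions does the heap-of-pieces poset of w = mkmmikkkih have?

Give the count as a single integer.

120

0(m) covers ∅
1(k) covers ∅
2(m) covers 0:m
3(m) covers 2:m
4(i) covers 1:k
5(k) covers 4:i
6(k) covers 5:k
7(k) covers 6:k
8(i) covers 7:k
9(h) covers 8:i
floor of heap: 0:m, 1:k
completions by unplaced set U, small U first (add the entries for U minus each lowest piece of U):
  |U|=1: {3}:1  {9}:1
  |U|=2: {2,3}:1  {3,9}:2  {8,9}:1
  |U|=3: {0,2,3}:1  {2,3,9}:3  {3,8,9}:3  {7,8,9}:1
  |U|=4: {0,2,3,9}:4  {2,3,8,9}:6  {3,7,8,9}:4  {6,7,8,9}:1
  |U|=5: {0,2,3,8,9}:10  {2,3,7,8,9}:10  {3,6,7,8,9}:5  {5,6,7,8,9}:1
  |U|=6: {0,2,3,7,8,9}:20  {2,3,6,7,8,9}:15  {3,5,6,7,8,9}:6  {4,5,6,7,8,9}:1
  |U|=7: {0,2,3,6,7,8,9}:35  {1,4,5,6,7,8,9}:1  {2,3,5,6,7,8,9}:21  {3,4,5,6,7,8,9}:7
  |U|=8: {0,2,3,5,6,7,8,9}:56  {1,3,4,5,6,7,8,9}:8  {2,3,4,5,6,7,8,9}:28
  start at 0(m): 36
  start at 1(k): 84
sum over floor = 120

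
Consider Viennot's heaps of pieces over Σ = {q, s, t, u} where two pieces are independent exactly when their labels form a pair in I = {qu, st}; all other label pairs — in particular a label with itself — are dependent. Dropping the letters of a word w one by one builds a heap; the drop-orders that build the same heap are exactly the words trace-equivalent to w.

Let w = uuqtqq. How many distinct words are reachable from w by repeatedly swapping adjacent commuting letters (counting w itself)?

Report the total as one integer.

3

piece 0:u — minimal
piece 1:u rests on {0:u}
piece 2:q — minimal
piece 3:t rests on {1:u, 2:q}
piece 4:q rests on {3:t}
piece 5:q rests on {4:q}
minimal pieces: {0:u, 2:q}
ways to finish when only these pieces remain (= sum over removing one remaining piece with nothing left below it):
  1 left: {5}→1
  2 left: {4,5}→1
  3 left: {3,4,5}→1
  4 left: {1,3,4,5}→1  {2,3,4,5}→1
  placing 0:u first → 2 extensions
  placing 2:q first → 1 extensions
total linear extensions = 3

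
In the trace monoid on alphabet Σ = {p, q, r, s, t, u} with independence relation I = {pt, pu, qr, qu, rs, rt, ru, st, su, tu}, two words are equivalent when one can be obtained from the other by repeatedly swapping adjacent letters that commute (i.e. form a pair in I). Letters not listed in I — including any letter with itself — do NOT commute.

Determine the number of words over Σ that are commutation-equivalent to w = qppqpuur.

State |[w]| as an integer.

drop 0:q onto floor
drop 1:p onto {0:q}
drop 2:p onto {1:p}
drop 3:q onto {2:p}
drop 4:p onto {3:q}
drop 5:u onto floor
drop 6:u onto {5:u}
drop 7:r onto {4:p}
ground layer = {0:q, 5:u}
drop-orders for the pieces not yet dropped (sum over which currently-grounded one goes next):
  1 to go: {6} 1  {7} 1
  2 to go: {4,7} 1  {5,6} 1  {6,7} 2
  3 to go: {3,4,7} 1  {4,6,7} 3  {5,6,7} 3
  4 to go: {2,3,4,7} 1  {3,4,6,7} 4  {4,5,6,7} 6
  5 to go: {1,2,3,4,7} 1  {2,3,4,6,7} 5  {3,4,5,6,7} 10
  6 to go: {0,1,2,3,4,7} 1  {1,2,3,4,6,7} 6  {2,3,4,5,6,7} 15
  if 0:q drops first: 21 orders
  if 5:u drops first: 7 orders
heap linearizations: 28

28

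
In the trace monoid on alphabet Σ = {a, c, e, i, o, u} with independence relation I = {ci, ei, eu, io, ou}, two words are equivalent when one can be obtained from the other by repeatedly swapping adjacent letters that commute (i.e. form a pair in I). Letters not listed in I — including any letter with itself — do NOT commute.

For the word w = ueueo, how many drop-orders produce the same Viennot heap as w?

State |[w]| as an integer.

10

#0=u has no predecessor
#1=e has no predecessor
#2=u depends on [0:u]
#3=e depends on [1:e]
#4=o depends on [3:e]
sources: [0:u, 1:e]
N(rest) = Σ N(rest − s) over sources s of rest; N(one piece) = 1:
  size 1 → [2]=1  [4]=1
  size 2 → [0,2]=1  [2,4]=2  [3,4]=1
  size 3 → [0,2,4]=3  [1,3,4]=1  [2,3,4]=3
  first=0(u) contributes 4
  first=1(e) contributes 6
|[w]| = 10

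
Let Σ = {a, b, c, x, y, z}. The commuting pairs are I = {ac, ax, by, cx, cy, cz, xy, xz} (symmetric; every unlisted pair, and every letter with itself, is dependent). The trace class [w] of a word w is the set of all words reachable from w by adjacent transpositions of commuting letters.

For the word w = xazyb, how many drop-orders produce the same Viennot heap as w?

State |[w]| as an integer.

7

drop 0:x onto floor
drop 1:a onto floor
drop 2:z onto {1:a}
drop 3:y onto {2:z}
drop 4:b onto {0:x, 2:z}
ground layer = {0:x, 1:a}
drop-orders for the pieces not yet dropped (sum over which currently-grounded one goes next):
  1 to go: {3} 1  {4} 1
  2 to go: {0,4} 1  {3,4} 2
  3 to go: {0,3,4} 3  {2,3,4} 2
  if 0:x drops first: 2 orders
  if 1:a drops first: 5 orders
heap linearizations: 7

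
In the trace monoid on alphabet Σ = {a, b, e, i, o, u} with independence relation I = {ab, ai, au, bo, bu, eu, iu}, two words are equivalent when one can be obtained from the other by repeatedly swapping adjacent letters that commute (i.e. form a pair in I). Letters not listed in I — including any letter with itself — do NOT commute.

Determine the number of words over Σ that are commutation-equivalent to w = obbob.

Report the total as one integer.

0(o) covers ∅
1(b) covers ∅
2(b) covers 1:b
3(o) covers 0:o
4(b) covers 2:b
floor of heap: 0:o, 1:b
completions by unplaced set U, small U first (add the entries for U minus each lowest piece of U):
  |U|=1: {3}:1  {4}:1
  |U|=2: {0,3}:1  {2,4}:1  {3,4}:2
  |U|=3: {0,3,4}:3  {1,2,4}:1  {2,3,4}:3
  start at 0(o): 4
  start at 1(b): 6
sum over floor = 10

10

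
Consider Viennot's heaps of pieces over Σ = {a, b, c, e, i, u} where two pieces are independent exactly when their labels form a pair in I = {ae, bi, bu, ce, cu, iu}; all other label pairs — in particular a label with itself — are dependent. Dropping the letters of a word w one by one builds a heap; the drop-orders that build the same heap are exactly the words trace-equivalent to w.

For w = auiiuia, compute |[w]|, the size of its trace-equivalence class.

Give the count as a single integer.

0(a) covers ∅
1(u) covers 0:a
2(i) covers 0:a
3(i) covers 2:i
4(u) covers 1:u
5(i) covers 3:i
6(a) covers 4:u, 5:i
floor of heap: 0:a
completions by unplaced set U, small U first (add the entries for U minus each lowest piece of U):
  |U|=1: {6}:1
  |U|=2: {4,6}:1  {5,6}:1
  |U|=3: {1,4,6}:1  {3,5,6}:1  {4,5,6}:2
  |U|=4: {1,4,5,6}:3  {2,3,5,6}:1  {3,4,5,6}:3
  |U|=5: {1,3,4,5,6}:6  {2,3,4,5,6}:4
  start at 0(a): 10

10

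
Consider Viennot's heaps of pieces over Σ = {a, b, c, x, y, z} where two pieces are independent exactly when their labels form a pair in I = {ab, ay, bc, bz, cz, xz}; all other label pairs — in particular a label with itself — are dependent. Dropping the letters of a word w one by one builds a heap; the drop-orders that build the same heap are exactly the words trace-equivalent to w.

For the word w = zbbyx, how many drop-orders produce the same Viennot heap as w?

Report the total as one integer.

#0=z has no predecessor
#1=b has no predecessor
#2=b depends on [1:b]
#3=y depends on [0:z, 2:b]
#4=x depends on [3:y]
sources: [0:z, 1:b]
N(rest) = Σ N(rest − s) over sources s of rest; N(one piece) = 1:
  size 1 → [4]=1
  size 2 → [3,4]=1
  size 3 → [0,3,4]=1  [2,3,4]=1
  first=0(z) contributes 1
  first=1(b) contributes 2
|[w]| = 3

3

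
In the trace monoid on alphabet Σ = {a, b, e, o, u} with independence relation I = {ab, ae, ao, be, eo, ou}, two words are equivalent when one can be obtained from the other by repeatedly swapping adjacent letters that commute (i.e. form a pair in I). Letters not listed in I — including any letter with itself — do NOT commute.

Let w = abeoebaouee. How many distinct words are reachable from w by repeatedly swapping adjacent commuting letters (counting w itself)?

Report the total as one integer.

#0=a has no predecessor
#1=b has no predecessor
#2=e has no predecessor
#3=o depends on [1:b]
#4=e depends on [2:e]
#5=b depends on [3:o]
#6=a depends on [0:a]
#7=o depends on [5:b]
#8=u depends on [4:e, 5:b, 6:a]
#9=e depends on [8:u]
#10=e depends on [9:e]
sources: [0:a, 1:b, 2:e]
N(rest) = Σ N(rest − s) over sources s of rest; N(one piece) = 1:
  size 1 → [7]=1  [10]=1
  size 2 → [7,10]=2  [9,10]=1
  size 3 → [7,9,10]=3  [8,9,10]=1
  size 4 → [4,8,9,10]=1  [6,8,9,10]=1  [7,8,9,10]=4
  size 5 → [0,6,8,9,10]=1  [2,4,8,9,10]=1  [4,6,8,9,10]=2  [4,7,8,9,10]=5  [5,7,8,9,10]=4  [6,7,8,9,10]=5
  size 6 → [0,4,6,8,9,10]=3  [0,6,7,8,9,10]=6  [2,4,6,8,9,10]=3  [2,4,7,8,9,10]=6  [3,5,7,8,9,10]=4  [4,5,7,8,9,10]=9  [4,6,7,8,9,10]=12  [5,6,7,8,9,10]=9
  size 7 → [0,2,4,6,8,9,10]=6  [0,4,6,7,8,9,10]=21  [0,5,6,7,8,9,10]=15  [1,3,5,7,8,9,10]=4  [2,4,5,7,8,9,10]=15  [2,4,6,7,8,9,10]=21  [3,4,5,7,8,9,10]=13  [3,5,6,7,8,9,10]=13  [4,5,6,7,8,9,10]=30
  size 8 → [0,2,4,6,7,8,9,10]=48  [0,3,5,6,7,8,9,10]=28  [0,4,5,6,7,8,9,10]=66  [1,3,4,5,7,8,9,10]=17  [1,3,5,6,7,8,9,10]=17  [2,3,4,5,7,8,9,10]=28  [2,4,5,6,7,8,9,10]=66  [3,4,5,6,7,8,9,10]=56
  size 9 → [0,1,3,5,6,7,8,9,10]=45  [0,2,4,5,6,7,8,9,10]=180  [0,3,4,5,6,7,8,9,10]=150  [1,2,3,4,5,7,8,9,10]=45  [1,3,4,5,6,7,8,9,10]=90  [2,3,4,5,6,7,8,9,10]=150
  first=0(a) contributes 285
  first=1(b) contributes 480
  first=2(e) contributes 285
|[w]| = 1050

1050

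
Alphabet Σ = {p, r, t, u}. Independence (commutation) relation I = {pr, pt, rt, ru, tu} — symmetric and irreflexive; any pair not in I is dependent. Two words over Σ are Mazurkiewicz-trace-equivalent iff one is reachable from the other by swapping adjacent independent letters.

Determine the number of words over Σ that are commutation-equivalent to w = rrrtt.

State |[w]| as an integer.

10

0(r) covers ∅
1(r) covers 0:r
2(r) covers 1:r
3(t) covers ∅
4(t) covers 3:t
floor of heap: 0:r, 3:t
completions by unplaced set U, small U first (add the entries for U minus each lowest piece of U):
  |U|=1: {2}:1  {4}:1
  |U|=2: {1,2}:1  {2,4}:2  {3,4}:1
  |U|=3: {0,1,2}:1  {1,2,4}:3  {2,3,4}:3
  start at 0(r): 6
  start at 3(t): 4
sum over floor = 10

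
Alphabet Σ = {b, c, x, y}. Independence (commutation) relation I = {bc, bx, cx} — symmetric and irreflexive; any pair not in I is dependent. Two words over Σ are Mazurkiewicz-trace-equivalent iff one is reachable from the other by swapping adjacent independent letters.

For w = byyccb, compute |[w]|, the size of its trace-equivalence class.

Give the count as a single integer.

3

0(b) covers ∅
1(y) covers 0:b
2(y) covers 1:y
3(c) covers 2:y
4(c) covers 3:c
5(b) covers 2:y
floor of heap: 0:b
completions by unplaced set U, small U first (add the entries for U minus each lowest piece of U):
  |U|=1: {4}:1  {5}:1
  |U|=2: {3,4}:1  {4,5}:2
  |U|=3: {3,4,5}:3
  |U|=4: {2,3,4,5}:3
  start at 0(b): 3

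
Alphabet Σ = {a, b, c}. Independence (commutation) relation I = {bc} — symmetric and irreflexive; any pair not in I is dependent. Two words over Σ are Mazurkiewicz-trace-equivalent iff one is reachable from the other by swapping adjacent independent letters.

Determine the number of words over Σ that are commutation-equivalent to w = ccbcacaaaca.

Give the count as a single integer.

#0=c has no predecessor
#1=c depends on [0:c]
#2=b has no predecessor
#3=c depends on [1:c]
#4=a depends on [2:b, 3:c]
#5=c depends on [4:a]
#6=a depends on [5:c]
#7=a depends on [6:a]
#8=a depends on [7:a]
#9=c depends on [8:a]
#10=a depends on [9:c]
sources: [0:c, 2:b]
N(rest) = Σ N(rest − s) over sources s of rest; N(one piece) = 1:
  size 1 → [10]=1
  size 2 → [9,10]=1
  size 3 → [8,9,10]=1
  size 4 → [7,8,9,10]=1
  size 5 → [6,7,8,9,10]=1
  size 6 → [5,6,7,8,9,10]=1
  size 7 → [4,5,6,7,8,9,10]=1
  size 8 → [2,4,5,6,7,8,9,10]=1  [3,4,5,6,7,8,9,10]=1
  size 9 → [1,3,4,5,6,7,8,9,10]=1  [2,3,4,5,6,7,8,9,10]=2
  first=0(c) contributes 3
  first=2(b) contributes 1
|[w]| = 4

4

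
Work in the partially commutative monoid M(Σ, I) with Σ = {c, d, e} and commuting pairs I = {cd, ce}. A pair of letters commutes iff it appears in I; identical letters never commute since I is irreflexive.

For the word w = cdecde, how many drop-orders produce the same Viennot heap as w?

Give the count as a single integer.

15

piece 0:c — minimal
piece 1:d — minimal
piece 2:e rests on {1:d}
piece 3:c rests on {0:c}
piece 4:d rests on {2:e}
piece 5:e rests on {4:d}
minimal pieces: {0:c, 1:d}
ways to finish when only these pieces remain (= sum over removing one remaining piece with nothing left below it):
  1 left: {3}→1  {5}→1
  2 left: {0,3}→1  {3,5}→2  {4,5}→1
  3 left: {0,3,5}→3  {2,4,5}→1  {3,4,5}→3
  4 left: {0,3,4,5}→6  {1,2,4,5}→1  {2,3,4,5}→4
  placing 0:c first → 5 extensions
  placing 1:d first → 10 extensions
total linear extensions = 15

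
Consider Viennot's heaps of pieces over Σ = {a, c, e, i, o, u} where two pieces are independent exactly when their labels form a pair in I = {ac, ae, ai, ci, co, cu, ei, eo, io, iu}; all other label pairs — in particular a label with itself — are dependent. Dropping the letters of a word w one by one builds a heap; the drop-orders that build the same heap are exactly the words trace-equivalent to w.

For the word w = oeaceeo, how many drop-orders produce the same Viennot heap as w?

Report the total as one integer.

#0=o has no predecessor
#1=e has no predecessor
#2=a depends on [0:o]
#3=c depends on [1:e]
#4=e depends on [3:c]
#5=e depends on [4:e]
#6=o depends on [2:a]
sources: [0:o, 1:e]
N(rest) = Σ N(rest − s) over sources s of rest; N(one piece) = 1:
  size 1 → [5]=1  [6]=1
  size 2 → [2,6]=1  [4,5]=1  [5,6]=2
  size 3 → [0,2,6]=1  [2,5,6]=3  [3,4,5]=1  [4,5,6]=3
  size 4 → [0,2,5,6]=4  [1,3,4,5]=1  [2,4,5,6]=6  [3,4,5,6]=4
  size 5 → [0,2,4,5,6]=10  [1,3,4,5,6]=5  [2,3,4,5,6]=10
  first=0(o) contributes 15
  first=1(e) contributes 20
|[w]| = 35

35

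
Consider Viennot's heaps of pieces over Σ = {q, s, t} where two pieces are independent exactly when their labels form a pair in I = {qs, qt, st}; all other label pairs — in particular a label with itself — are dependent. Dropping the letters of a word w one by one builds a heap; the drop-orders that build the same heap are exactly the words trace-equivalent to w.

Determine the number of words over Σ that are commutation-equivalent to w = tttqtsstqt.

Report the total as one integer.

#0=t has no predecessor
#1=t depends on [0:t]
#2=t depends on [1:t]
#3=q has no predecessor
#4=t depends on [2:t]
#5=s has no predecessor
#6=s depends on [5:s]
#7=t depends on [4:t]
#8=q depends on [3:q]
#9=t depends on [7:t]
sources: [0:t, 3:q, 5:s]
N(rest) = Σ N(rest − s) over sources s of rest; N(one piece) = 1:
  size 1 → [6]=1  [8]=1  [9]=1
  size 2 → [3,8]=1  [5,6]=1  [6,8]=2  [6,9]=2  [7,9]=1  [8,9]=2
  size 3 → [3,6,8]=3  [3,8,9]=3  [4,7,9]=1  [5,6,8]=3  [5,6,9]=3  [6,7,9]=3  [6,8,9]=6  [7,8,9]=3
  size 4 → [2,4,7,9]=1  [3,5,6,8]=6  [3,6,8,9]=12  [3,7,8,9]=6  [4,6,7,9]=4  [4,7,8,9]=4  [5,6,7,9]=6  [5,6,8,9]=12  [6,7,8,9]=12
  size 5 → [1,2,4,7,9]=1  [2,4,6,7,9]=5  [2,4,7,8,9]=5  [3,4,7,8,9]=10  [3,5,6,8,9]=30  [3,6,7,8,9]=30  [4,5,6,7,9]=10  [4,6,7,8,9]=20  [5,6,7,8,9]=30
  size 6 → [0,1,2,4,7,9]=1  [1,2,4,6,7,9]=6  [1,2,4,7,8,9]=6  [2,3,4,7,8,9]=15  [2,4,5,6,7,9]=15  [2,4,6,7,8,9]=30  [3,4,6,7,8,9]=60  [3,5,6,7,8,9]=90  [4,5,6,7,8,9]=60
  size 7 → [0,1,2,4,6,7,9]=7  [0,1,2,4,7,8,9]=7  [1,2,3,4,7,8,9]=21  [1,2,4,5,6,7,9]=21  [1,2,4,6,7,8,9]=42  [2,3,4,6,7,8,9]=105  [2,4,5,6,7,8,9]=105  [3,4,5,6,7,8,9]=210
  size 8 → [0,1,2,3,4,7,8,9]=28  [0,1,2,4,5,6,7,9]=28  [0,1,2,4,6,7,8,9]=56  [1,2,3,4,6,7,8,9]=168  [1,2,4,5,6,7,8,9]=168  [2,3,4,5,6,7,8,9]=420
  first=0(t) contributes 756
  first=3(q) contributes 252
  first=5(s) contributes 252
|[w]| = 1260

1260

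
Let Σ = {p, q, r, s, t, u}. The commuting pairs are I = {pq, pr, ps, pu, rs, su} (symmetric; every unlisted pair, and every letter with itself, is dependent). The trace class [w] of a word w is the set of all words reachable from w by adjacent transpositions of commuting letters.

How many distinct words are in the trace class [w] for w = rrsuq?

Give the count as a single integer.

0(r) covers ∅
1(r) covers 0:r
2(s) covers ∅
3(u) covers 1:r
4(q) covers 2:s, 3:u
floor of heap: 0:r, 2:s
completions by unplaced set U, small U first (add the entries for U minus each lowest piece of U):
  |U|=1: {4}:1
  |U|=2: {2,4}:1  {3,4}:1
  |U|=3: {1,3,4}:1  {2,3,4}:2
  start at 0(r): 3
  start at 2(s): 1
sum over floor = 4

4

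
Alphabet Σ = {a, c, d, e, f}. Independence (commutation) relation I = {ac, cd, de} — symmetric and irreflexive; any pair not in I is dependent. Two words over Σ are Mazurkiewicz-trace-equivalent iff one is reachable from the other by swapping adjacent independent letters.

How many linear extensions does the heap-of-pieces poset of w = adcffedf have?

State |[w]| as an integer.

6

drop 0:a onto floor
drop 1:d onto {0:a}
drop 2:c onto floor
drop 3:f onto {1:d, 2:c}
drop 4:f onto {3:f}
drop 5:e onto {4:f}
drop 6:d onto {4:f}
drop 7:f onto {5:e, 6:d}
ground layer = {0:a, 2:c}
drop-orders for the pieces not yet dropped (sum over which currently-grounded one goes next):
  1 to go: {7} 1
  2 to go: {5,7} 1  {6,7} 1
  3 to go: {5,6,7} 2
  4 to go: {4,5,6,7} 2
  5 to go: {3,4,5,6,7} 2
  6 to go: {1,3,4,5,6,7} 2  {2,3,4,5,6,7} 2
  if 0:a drops first: 4 orders
  if 2:c drops first: 2 orders
heap linearizations: 6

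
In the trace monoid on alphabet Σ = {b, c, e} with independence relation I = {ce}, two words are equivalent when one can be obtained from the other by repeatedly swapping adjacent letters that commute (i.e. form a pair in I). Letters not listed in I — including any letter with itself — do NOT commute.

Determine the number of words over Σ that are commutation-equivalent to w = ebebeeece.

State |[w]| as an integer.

0(e) covers ∅
1(b) covers 0:e
2(e) covers 1:b
3(b) covers 2:e
4(e) covers 3:b
5(e) covers 4:e
6(e) covers 5:e
7(c) covers 3:b
8(e) covers 6:e
floor of heap: 0:e
completions by unplaced set U, small U first (add the entries for U minus each lowest piece of U):
  |U|=1: {7}:1  {8}:1
  |U|=2: {6,8}:1  {7,8}:2
  |U|=3: {5,6,8}:1  {6,7,8}:3
  |U|=4: {4,5,6,8}:1  {5,6,7,8}:4
  |U|=5: {4,5,6,7,8}:5
  |U|=6: {3,4,5,6,7,8}:5
  |U|=7: {2,3,4,5,6,7,8}:5
  start at 0(e): 5

5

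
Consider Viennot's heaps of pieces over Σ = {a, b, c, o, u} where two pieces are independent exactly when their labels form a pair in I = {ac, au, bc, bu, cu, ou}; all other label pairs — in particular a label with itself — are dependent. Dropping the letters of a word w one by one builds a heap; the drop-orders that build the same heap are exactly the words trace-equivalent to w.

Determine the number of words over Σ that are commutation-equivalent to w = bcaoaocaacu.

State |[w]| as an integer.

0(b) covers ∅
1(c) covers ∅
2(a) covers 0:b
3(o) covers 1:c, 2:a
4(a) covers 3:o
5(o) covers 4:a
6(c) covers 5:o
7(a) covers 5:o
8(a) covers 7:a
9(c) covers 6:c
10(u) covers ∅
floor of heap: 0:b, 1:c, 10:u
completions by unplaced set U, small U first (add the entries for U minus each lowest piece of U):
  |U|=1: {8}:1  {9}:1  {10}:1
  |U|=2: {6,9}:1  {7,8}:1  {8,9}:2  {8,10}:2  {9,10}:2
  |U|=3: {6,8,9}:3  {6,9,10}:3  {7,8,9}:3  {7,8,10}:3  {8,9,10}:6
  |U|=4: {6,7,8,9}:6  {6,8,9,10}:12  {7,8,9,10}:12
  |U|=5: {5,6,7,8,9}:6  {6,7,8,9,10}:30
  |U|=6: {4,5,6,7,8,9}:6  {5,6,7,8,9,10}:36
  |U|=7: {3,4,5,6,7,8,9}:6  {4,5,6,7,8,9,10}:42
  |U|=8: {1,3,4,5,6,7,8,9}:6  {2,3,4,5,6,7,8,9}:6  {3,4,5,6,7,8,9,10}:48
  |U|=9: {0,2,3,4,5,6,7,8,9}:6  {1,2,3,4,5,6,7,8,9}:12  {1,3,4,5,6,7,8,9,10}:54  {2,3,4,5,6,7,8,9,10}:54
  start at 0(b): 120
  start at 1(c): 60
  start at 10(u): 18
sum over floor = 198

198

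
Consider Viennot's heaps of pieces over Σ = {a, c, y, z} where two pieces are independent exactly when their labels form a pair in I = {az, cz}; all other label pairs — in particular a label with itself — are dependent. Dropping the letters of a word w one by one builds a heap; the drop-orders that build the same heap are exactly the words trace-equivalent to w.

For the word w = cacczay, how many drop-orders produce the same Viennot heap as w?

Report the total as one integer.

6

#0=c has no predecessor
#1=a depends on [0:c]
#2=c depends on [1:a]
#3=c depends on [2:c]
#4=z has no predecessor
#5=a depends on [3:c]
#6=y depends on [4:z, 5:a]
sources: [0:c, 4:z]
N(rest) = Σ N(rest − s) over sources s of rest; N(one piece) = 1:
  size 1 → [6]=1
  size 2 → [4,6]=1  [5,6]=1
  size 3 → [3,5,6]=1  [4,5,6]=2
  size 4 → [2,3,5,6]=1  [3,4,5,6]=3
  size 5 → [1,2,3,5,6]=1  [2,3,4,5,6]=4
  first=0(c) contributes 5
  first=4(z) contributes 1
|[w]| = 6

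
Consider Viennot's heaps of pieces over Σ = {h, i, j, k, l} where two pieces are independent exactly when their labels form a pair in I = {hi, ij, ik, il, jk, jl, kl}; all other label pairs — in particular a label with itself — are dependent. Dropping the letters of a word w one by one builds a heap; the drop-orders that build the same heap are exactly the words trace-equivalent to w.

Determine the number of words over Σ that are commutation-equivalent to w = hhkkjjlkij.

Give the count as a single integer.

1400

drop 0:h onto floor
drop 1:h onto {0:h}
drop 2:k onto {1:h}
drop 3:k onto {2:k}
drop 4:j onto {1:h}
drop 5:j onto {4:j}
drop 6:l onto {1:h}
drop 7:k onto {3:k}
drop 8:i onto floor
drop 9:j onto {5:j}
ground layer = {0:h, 8:i}
drop-orders for the pieces not yet dropped (sum over which currently-grounded one goes next):
  1 to go: {6} 1  {7} 1  {8} 1  {9} 1
  2 to go: {3,7} 1  {5,9} 1  {6,7} 2  {6,8} 2  {6,9} 2  {7,8} 2  {7,9} 2  {8,9} 2
  3 to go: {2,3,7} 1  {3,6,7} 3  {3,7,8} 3  {3,7,9} 3  {4,5,9} 1  {5,6,9} 3  {5,7,9} 3  {5,8,9} 3  {6,7,8} 6  {6,7,9} 6  {6,8,9} 6  {7,8,9} 6
  4 to go: {2,3,6,7} 4  {2,3,7,8} 4  {2,3,7,9} 4  {3,5,7,9} 6  {3,6,7,8} 12  {3,6,7,9} 12  {3,7,8,9} 12  {4,5,6,9} 4  {4,5,7,9} 4  {4,5,8,9} 4  {5,6,7,9} 12  {5,6,8,9} 12  {5,7,8,9} 12  {6,7,8,9} 24
  5 to go: {2,3,5,7,9} 10  {2,3,6,7,8} 20  {2,3,6,7,9} 20  {2,3,7,8,9} 20  {3,4,5,7,9} 10  {3,5,6,7,9} 30  {3,5,7,8,9} 30  {3,6,7,8,9} 60  {4,5,6,7,9} 20  {4,5,6,8,9} 20  {4,5,7,8,9} 20  {5,6,7,8,9} 60
  6 to go: {2,3,4,5,7,9} 20  {2,3,5,6,7,9} 60  {2,3,5,7,8,9} 60  {2,3,6,7,8,9} 120  {3,4,5,6,7,9} 60  {3,4,5,7,8,9} 60  {3,5,6,7,8,9} 180  {4,5,6,7,8,9} 120
  7 to go: {2,3,4,5,6,7,9} 140  {2,3,4,5,7,8,9} 140  {2,3,5,6,7,8,9} 420  {3,4,5,6,7,8,9} 420
  8 to go: {1,2,3,4,5,6,7,9} 140  {2,3,4,5,6,7,8,9} 1120
  if 0:h drops first: 1260 orders
  if 8:i drops first: 140 orders
heap linearizations: 1400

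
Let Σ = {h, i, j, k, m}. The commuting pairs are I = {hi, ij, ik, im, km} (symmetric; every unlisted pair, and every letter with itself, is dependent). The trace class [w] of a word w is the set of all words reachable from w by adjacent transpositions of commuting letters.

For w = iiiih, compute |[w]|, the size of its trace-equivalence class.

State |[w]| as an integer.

0(i) covers ∅
1(i) covers 0:i
2(i) covers 1:i
3(i) covers 2:i
4(h) covers ∅
floor of heap: 0:i, 4:h
completions by unplaced set U, small U first (add the entries for U minus each lowest piece of U):
  |U|=1: {3}:1  {4}:1
  |U|=2: {2,3}:1  {3,4}:2
  |U|=3: {1,2,3}:1  {2,3,4}:3
  start at 0(i): 4
  start at 4(h): 1
sum over floor = 5

5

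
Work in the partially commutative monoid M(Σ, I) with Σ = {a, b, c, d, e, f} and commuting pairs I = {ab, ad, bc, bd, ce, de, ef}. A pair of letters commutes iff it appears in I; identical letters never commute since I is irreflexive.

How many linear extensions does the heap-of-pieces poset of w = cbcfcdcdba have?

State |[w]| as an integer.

36

#0=c has no predecessor
#1=b has no predecessor
#2=c depends on [0:c]
#3=f depends on [1:b, 2:c]
#4=c depends on [3:f]
#5=d depends on [4:c]
#6=c depends on [5:d]
#7=d depends on [6:c]
#8=b depends on [3:f]
#9=a depends on [6:c]
sources: [0:c, 1:b]
N(rest) = Σ N(rest − s) over sources s of rest; N(one piece) = 1:
  size 1 → [7]=1  [8]=1  [9]=1
  size 2 → [7,8]=2  [7,9]=2  [8,9]=2
  size 3 → [6,7,9]=2  [7,8,9]=6
  size 4 → [5,6,7,9]=2  [6,7,8,9]=8
  size 5 → [4,5,6,7,9]=2  [5,6,7,8,9]=10
  size 6 → [4,5,6,7,8,9]=12
  size 7 → [3,4,5,6,7,8,9]=12
  size 8 → [1,3,4,5,6,7,8,9]=12  [2,3,4,5,6,7,8,9]=12
  first=0(c) contributes 24
  first=1(b) contributes 12
|[w]| = 36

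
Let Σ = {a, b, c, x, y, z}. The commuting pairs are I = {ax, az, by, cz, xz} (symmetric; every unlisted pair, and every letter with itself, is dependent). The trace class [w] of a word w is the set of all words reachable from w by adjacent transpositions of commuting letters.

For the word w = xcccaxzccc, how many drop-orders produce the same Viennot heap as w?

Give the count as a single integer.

20

0(x) covers ∅
1(c) covers 0:x
2(c) covers 1:c
3(c) covers 2:c
4(a) covers 3:c
5(x) covers 3:c
6(z) covers ∅
7(c) covers 4:a, 5:x
8(c) covers 7:c
9(c) covers 8:c
floor of heap: 0:x, 6:z
completions by unplaced set U, small U first (add the entries for U minus each lowest piece of U):
  |U|=1: {6}:1  {9}:1
  |U|=2: {6,9}:2  {8,9}:1
  |U|=3: {6,8,9}:3  {7,8,9}:1
  |U|=4: {4,7,8,9}:1  {5,7,8,9}:1  {6,7,8,9}:4
  |U|=5: {4,5,7,8,9}:2  {4,6,7,8,9}:5  {5,6,7,8,9}:5
  |U|=6: {3,4,5,7,8,9}:2  {4,5,6,7,8,9}:12
  |U|=7: {2,3,4,5,7,8,9}:2  {3,4,5,6,7,8,9}:14
  |U|=8: {1,2,3,4,5,7,8,9}:2  {2,3,4,5,6,7,8,9}:16
  start at 0(x): 18
  start at 6(z): 2
sum over floor = 20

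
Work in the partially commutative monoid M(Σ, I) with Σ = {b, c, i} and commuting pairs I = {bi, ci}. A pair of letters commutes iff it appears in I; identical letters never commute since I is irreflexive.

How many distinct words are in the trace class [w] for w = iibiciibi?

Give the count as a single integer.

#0=i has no predecessor
#1=i depends on [0:i]
#2=b has no predecessor
#3=i depends on [1:i]
#4=c depends on [2:b]
#5=i depends on [3:i]
#6=i depends on [5:i]
#7=b depends on [4:c]
#8=i depends on [6:i]
sources: [0:i, 2:b]
N(rest) = Σ N(rest − s) over sources s of rest; N(one piece) = 1:
  size 1 → [7]=1  [8]=1
  size 2 → [4,7]=1  [6,8]=1  [7,8]=2
  size 3 → [2,4,7]=1  [4,7,8]=3  [5,6,8]=1  [6,7,8]=3
  size 4 → [2,4,7,8]=4  [3,5,6,8]=1  [4,6,7,8]=6  [5,6,7,8]=4
  size 5 → [1,3,5,6,8]=1  [2,4,6,7,8]=10  [3,5,6,7,8]=5  [4,5,6,7,8]=10
  size 6 → [0,1,3,5,6,8]=1  [1,3,5,6,7,8]=6  [2,4,5,6,7,8]=20  [3,4,5,6,7,8]=15
  size 7 → [0,1,3,5,6,7,8]=7  [1,3,4,5,6,7,8]=21  [2,3,4,5,6,7,8]=35
  first=0(i) contributes 56
  first=2(b) contributes 28
|[w]| = 84

84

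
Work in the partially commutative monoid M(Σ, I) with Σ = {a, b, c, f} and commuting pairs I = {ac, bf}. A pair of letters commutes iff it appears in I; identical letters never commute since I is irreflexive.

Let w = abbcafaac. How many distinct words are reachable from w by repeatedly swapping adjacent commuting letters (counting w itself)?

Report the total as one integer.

6

#0=a has no predecessor
#1=b depends on [0:a]
#2=b depends on [1:b]
#3=c depends on [2:b]
#4=a depends on [2:b]
#5=f depends on [3:c, 4:a]
#6=a depends on [5:f]
#7=a depends on [6:a]
#8=c depends on [5:f]
sources: [0:a]
N(rest) = Σ N(rest − s) over sources s of rest; N(one piece) = 1:
  size 1 → [7]=1  [8]=1
  size 2 → [6,7]=1  [7,8]=2
  size 3 → [6,7,8]=3
  size 4 → [5,6,7,8]=3
  size 5 → [3,5,6,7,8]=3  [4,5,6,7,8]=3
  size 6 → [3,4,5,6,7,8]=6
  size 7 → [2,3,4,5,6,7,8]=6
  first=0(a) contributes 6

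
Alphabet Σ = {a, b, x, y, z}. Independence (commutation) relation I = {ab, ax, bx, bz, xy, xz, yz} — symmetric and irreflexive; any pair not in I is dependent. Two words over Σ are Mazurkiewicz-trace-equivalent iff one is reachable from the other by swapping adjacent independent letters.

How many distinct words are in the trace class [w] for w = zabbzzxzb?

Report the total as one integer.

504

piece 0:z — minimal
piece 1:a rests on {0:z}
piece 2:b — minimal
piece 3:b rests on {2:b}
piece 4:z rests on {1:a}
piece 5:z rests on {4:z}
piece 6:x — minimal
piece 7:z rests on {5:z}
piece 8:b rests on {3:b}
minimal pieces: {0:z, 2:b, 6:x}
ways to finish when only these pieces remain (= sum over removing one remaining piece with nothing left below it):
  1 left: {6}→1  {7}→1  {8}→1
  2 left: {3,8}→1  {5,7}→1  {6,7}→2  {6,8}→2  {7,8}→2
  3 left: {2,3,8}→1  {3,6,8}→3  {3,7,8}→3  {4,5,7}→1  {5,6,7}→3  {5,7,8}→3  {6,7,8}→6
  4 left: {1,4,5,7}→1  {2,3,6,8}→4  {2,3,7,8}→4  {3,5,7,8}→6  {3,6,7,8}→12  {4,5,6,7}→4  {4,5,7,8}→4  {5,6,7,8}→12
  5 left: {0,1,4,5,7}→1  {1,4,5,6,7}→5  {1,4,5,7,8}→5  {2,3,5,7,8}→10  {2,3,6,7,8}→20  {3,4,5,7,8}→10  {3,5,6,7,8}→30  {4,5,6,7,8}→20
  6 left: {0,1,4,5,6,7}→6  {0,1,4,5,7,8}→6  {1,3,4,5,7,8}→15  {1,4,5,6,7,8}→30  {2,3,4,5,7,8}→20  {2,3,5,6,7,8}→60  {3,4,5,6,7,8}→60
  7 left: {0,1,3,4,5,7,8}→21  {0,1,4,5,6,7,8}→42  {1,2,3,4,5,7,8}→35  {1,3,4,5,6,7,8}→105  {2,3,4,5,6,7,8}→140
  placing 0:z first → 280 extensions
  placing 2:b first → 168 extensions
  placing 6:x first → 56 extensions
total linear extensions = 504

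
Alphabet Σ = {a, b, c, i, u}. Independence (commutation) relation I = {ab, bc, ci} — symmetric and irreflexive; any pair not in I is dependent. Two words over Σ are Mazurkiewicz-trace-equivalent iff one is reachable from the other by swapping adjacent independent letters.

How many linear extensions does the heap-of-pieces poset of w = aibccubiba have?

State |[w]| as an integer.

12

#0=a has no predecessor
#1=i depends on [0:a]
#2=b depends on [1:i]
#3=c depends on [0:a]
#4=c depends on [3:c]
#5=u depends on [2:b, 4:c]
#6=b depends on [5:u]
#7=i depends on [6:b]
#8=b depends on [7:i]
#9=a depends on [7:i]
sources: [0:a]
N(rest) = Σ N(rest − s) over sources s of rest; N(one piece) = 1:
  size 1 → [8]=1  [9]=1
  size 2 → [8,9]=2
  size 3 → [7,8,9]=2
  size 4 → [6,7,8,9]=2
  size 5 → [5,6,7,8,9]=2
  size 6 → [2,5,6,7,8,9]=2  [4,5,6,7,8,9]=2
  size 7 → [1,2,5,6,7,8,9]=2  [2,4,5,6,7,8,9]=4  [3,4,5,6,7,8,9]=2
  size 8 → [1,2,4,5,6,7,8,9]=6  [2,3,4,5,6,7,8,9]=6
  first=0(a) contributes 12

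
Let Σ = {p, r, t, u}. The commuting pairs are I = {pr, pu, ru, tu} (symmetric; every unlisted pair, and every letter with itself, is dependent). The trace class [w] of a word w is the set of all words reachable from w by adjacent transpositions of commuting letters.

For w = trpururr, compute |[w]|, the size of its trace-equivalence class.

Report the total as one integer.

140

0(t) covers ∅
1(r) covers 0:t
2(p) covers 0:t
3(u) covers ∅
4(r) covers 1:r
5(u) covers 3:u
6(r) covers 4:r
7(r) covers 6:r
floor of heap: 0:t, 3:u
completions by unplaced set U, small U first (add the entries for U minus each lowest piece of U):
  |U|=1: {2}:1  {5}:1  {7}:1
  |U|=2: {2,5}:2  {2,7}:2  {3,5}:1  {5,7}:2  {6,7}:1
  |U|=3: {2,3,5}:3  {2,5,7}:6  {2,6,7}:3  {3,5,7}:3  {4,6,7}:1  {5,6,7}:3
  |U|=4: {1,4,6,7}:1  {2,3,5,7}:12  {2,4,6,7}:4  {2,5,6,7}:12  {3,5,6,7}:6  {4,5,6,7}:4
  |U|=5: {1,2,4,6,7}:5  {1,4,5,6,7}:5  {2,3,5,6,7}:30  {2,4,5,6,7}:20  {3,4,5,6,7}:10
  |U|=6: {0,1,2,4,6,7}:5  {1,2,4,5,6,7}:30  {1,3,4,5,6,7}:15  {2,3,4,5,6,7}:60
  start at 0(t): 105
  start at 3(u): 35
sum over floor = 140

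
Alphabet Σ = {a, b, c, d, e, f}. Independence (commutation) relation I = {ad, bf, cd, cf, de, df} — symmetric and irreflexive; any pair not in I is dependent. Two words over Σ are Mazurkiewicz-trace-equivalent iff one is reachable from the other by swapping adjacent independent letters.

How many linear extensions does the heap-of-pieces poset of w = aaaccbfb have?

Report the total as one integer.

piece 0:a — minimal
piece 1:a rests on {0:a}
piece 2:a rests on {1:a}
piece 3:c rests on {2:a}
piece 4:c rests on {3:c}
piece 5:b rests on {4:c}
piece 6:f rests on {2:a}
piece 7:b rests on {5:b}
minimal pieces: {0:a}
ways to finish when only these pieces remain (= sum over removing one remaining piece with nothing left below it):
  1 left: {6}→1  {7}→1
  2 left: {5,7}→1  {6,7}→2
  3 left: {4,5,7}→1  {5,6,7}→3
  4 left: {3,4,5,7}→1  {4,5,6,7}→4
  5 left: {3,4,5,6,7}→5
  6 left: {2,3,4,5,6,7}→5
  placing 0:a first → 5 extensions

5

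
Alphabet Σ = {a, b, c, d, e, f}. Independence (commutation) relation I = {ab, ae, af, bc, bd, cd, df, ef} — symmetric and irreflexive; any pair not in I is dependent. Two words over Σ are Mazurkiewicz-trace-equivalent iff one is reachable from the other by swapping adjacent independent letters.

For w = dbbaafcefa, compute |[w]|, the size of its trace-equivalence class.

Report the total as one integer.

120

#0=d has no predecessor
#1=b has no predecessor
#2=b depends on [1:b]
#3=a depends on [0:d]
#4=a depends on [3:a]
#5=f depends on [2:b]
#6=c depends on [4:a, 5:f]
#7=e depends on [6:c]
#8=f depends on [6:c]
#9=a depends on [6:c]
sources: [0:d, 1:b]
N(rest) = Σ N(rest − s) over sources s of rest; N(one piece) = 1:
  size 1 → [7]=1  [8]=1  [9]=1
  size 2 → [7,8]=2  [7,9]=2  [8,9]=2
  size 3 → [7,8,9]=6
  size 4 → [6,7,8,9]=6
  size 5 → [4,6,7,8,9]=6  [5,6,7,8,9]=6
  size 6 → [2,5,6,7,8,9]=6  [3,4,6,7,8,9]=6  [4,5,6,7,8,9]=12
  size 7 → [0,3,4,6,7,8,9]=6  [1,2,5,6,7,8,9]=6  [2,4,5,6,7,8,9]=18  [3,4,5,6,7,8,9]=18
  size 8 → [0,3,4,5,6,7,8,9]=24  [1,2,4,5,6,7,8,9]=24  [2,3,4,5,6,7,8,9]=36
  first=0(d) contributes 60
  first=1(b) contributes 60
|[w]| = 120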